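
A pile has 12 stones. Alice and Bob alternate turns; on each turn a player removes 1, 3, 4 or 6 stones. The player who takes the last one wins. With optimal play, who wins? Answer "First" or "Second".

Mark each pile size as W (mover wins) or L (mover loses):
i:   0  1  2  3  4  5  6  7  8  9 10 11 12
     L  W  L  W  W  W  W  L  W  L  W  W  W
Position 12 is W, so the first player wins.

First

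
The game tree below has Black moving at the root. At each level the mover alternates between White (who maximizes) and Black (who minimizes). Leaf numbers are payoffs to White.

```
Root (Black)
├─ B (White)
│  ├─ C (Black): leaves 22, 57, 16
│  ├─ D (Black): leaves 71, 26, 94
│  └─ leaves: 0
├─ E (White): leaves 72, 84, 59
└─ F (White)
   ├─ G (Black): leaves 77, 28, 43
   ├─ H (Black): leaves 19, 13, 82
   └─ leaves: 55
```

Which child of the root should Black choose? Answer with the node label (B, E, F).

C (Black): min(22, 57, 16) = 16
D (Black): min(71, 26, 94) = 26
B (White): max(16, 26, 0) = 26
E (White): max(72, 84, 59) = 84
G (Black): min(77, 28, 43) = 28
H (Black): min(19, 13, 82) = 13
F (White): max(28, 13, 55) = 55
Root (Black): min(26, 84, 55) = 26
Black picks the child with the lowest value: B (value 26).

B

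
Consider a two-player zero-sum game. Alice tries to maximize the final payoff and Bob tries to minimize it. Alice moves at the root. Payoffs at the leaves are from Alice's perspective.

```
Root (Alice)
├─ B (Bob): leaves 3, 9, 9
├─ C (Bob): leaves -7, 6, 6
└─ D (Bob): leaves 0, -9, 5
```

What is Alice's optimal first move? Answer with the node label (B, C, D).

B

B (Bob): min(3, 9, 9) = 3
C (Bob): min(-7, 6, 6) = -7
D (Bob): min(0, -9, 5) = -9
Root (Alice): max(3, -7, -9) = 3
Alice picks the child with the highest value: B (value 3).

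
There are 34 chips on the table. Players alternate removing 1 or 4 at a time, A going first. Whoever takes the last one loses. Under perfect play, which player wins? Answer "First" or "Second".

i:   0  1  2  3  4  5  6  7  8  9 10 11 12 13 14 15 16 17 18 19 20 21 22 23 24 25 26 27 28 29 30 31 32 33 34
     W  L  W  L  W  W  L  W  L  W  W  L  W  L  W  W  L  W  L  W  W  L  W  L  W  W  L  W  L  W  W  L  W  L  W
Position 34 is W, so the first player wins.

First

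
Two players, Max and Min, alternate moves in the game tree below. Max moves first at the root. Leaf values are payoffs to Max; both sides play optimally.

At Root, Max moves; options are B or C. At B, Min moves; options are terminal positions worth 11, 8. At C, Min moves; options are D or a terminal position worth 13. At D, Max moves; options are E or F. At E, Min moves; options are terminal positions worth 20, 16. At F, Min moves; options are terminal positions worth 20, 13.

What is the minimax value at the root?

13

B (Min): min(11, 8) = 8
E (Min): min(20, 16) = 16
F (Min): min(20, 13) = 13
D (Max): max(16, 13) = 16
C (Min): min(16, 13) = 13
Root (Max): max(8, 13) = 13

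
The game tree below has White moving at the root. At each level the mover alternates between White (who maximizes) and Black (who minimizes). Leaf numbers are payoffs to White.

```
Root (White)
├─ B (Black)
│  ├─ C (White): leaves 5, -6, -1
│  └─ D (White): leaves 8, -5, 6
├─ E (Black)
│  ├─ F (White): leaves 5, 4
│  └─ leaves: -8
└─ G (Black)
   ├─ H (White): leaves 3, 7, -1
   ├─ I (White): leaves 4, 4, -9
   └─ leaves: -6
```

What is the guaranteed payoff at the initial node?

C (White): max(5, -6, -1) = 5
D (White): max(8, -5, 6) = 8
B (Black): min(5, 8) = 5
F (White): max(5, 4) = 5
E (Black): min(5, -8) = -8
H (White): max(3, 7, -1) = 7
I (White): max(4, 4, -9) = 4
G (Black): min(7, 4, -6) = -6
Root (White): max(5, -8, -6) = 5

5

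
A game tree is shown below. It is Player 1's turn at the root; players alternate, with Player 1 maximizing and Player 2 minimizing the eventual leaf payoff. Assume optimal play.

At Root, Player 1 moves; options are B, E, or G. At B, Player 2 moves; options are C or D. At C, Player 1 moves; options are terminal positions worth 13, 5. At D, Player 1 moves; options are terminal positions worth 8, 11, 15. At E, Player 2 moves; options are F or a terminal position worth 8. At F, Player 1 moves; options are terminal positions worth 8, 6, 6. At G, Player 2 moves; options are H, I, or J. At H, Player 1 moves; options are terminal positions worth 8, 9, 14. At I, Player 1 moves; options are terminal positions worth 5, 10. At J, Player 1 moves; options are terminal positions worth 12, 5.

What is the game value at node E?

8

F: max(8, 6, 6) = 8
E: min(8, 8) = 8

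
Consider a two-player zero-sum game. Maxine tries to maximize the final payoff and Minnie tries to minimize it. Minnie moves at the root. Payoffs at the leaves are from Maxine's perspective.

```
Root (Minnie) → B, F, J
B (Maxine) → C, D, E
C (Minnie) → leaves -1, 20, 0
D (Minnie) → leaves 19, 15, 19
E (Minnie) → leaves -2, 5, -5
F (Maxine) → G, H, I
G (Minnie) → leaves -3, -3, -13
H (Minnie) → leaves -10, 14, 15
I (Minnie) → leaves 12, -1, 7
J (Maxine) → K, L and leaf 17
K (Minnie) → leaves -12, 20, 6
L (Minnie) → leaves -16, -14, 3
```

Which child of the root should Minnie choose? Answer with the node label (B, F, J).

C (Minnie): min(-1, 20, 0) = -1
D (Minnie): min(19, 15, 19) = 15
E (Minnie): min(-2, 5, -5) = -5
B (Maxine): max(-1, 15, -5) = 15
G (Minnie): min(-3, -3, -13) = -13
H (Minnie): min(-10, 14, 15) = -10
I (Minnie): min(12, -1, 7) = -1
F (Maxine): max(-13, -10, -1) = -1
K (Minnie): min(-12, 20, 6) = -12
L (Minnie): min(-16, -14, 3) = -16
J (Maxine): max(-12, -16, 17) = 17
Root (Minnie): min(15, -1, 17) = -1
Minnie picks the child with the lowest value: F (value -1).

F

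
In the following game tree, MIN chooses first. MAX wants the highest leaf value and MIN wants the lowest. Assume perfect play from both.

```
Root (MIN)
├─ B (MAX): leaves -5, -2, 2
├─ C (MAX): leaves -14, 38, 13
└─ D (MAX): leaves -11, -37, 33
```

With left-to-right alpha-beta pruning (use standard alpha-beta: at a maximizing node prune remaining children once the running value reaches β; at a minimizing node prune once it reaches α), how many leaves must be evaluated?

B [α=-∞,β=+∞]: v=2
C [α=-∞,β=2]: v=38 after child 2 ≥ β → β-cutoff, skip 1
D [α=-∞,β=2]: v=33
Root [α=-∞,β=+∞]: v=2
Leaves evaluated: 8 of 9.

8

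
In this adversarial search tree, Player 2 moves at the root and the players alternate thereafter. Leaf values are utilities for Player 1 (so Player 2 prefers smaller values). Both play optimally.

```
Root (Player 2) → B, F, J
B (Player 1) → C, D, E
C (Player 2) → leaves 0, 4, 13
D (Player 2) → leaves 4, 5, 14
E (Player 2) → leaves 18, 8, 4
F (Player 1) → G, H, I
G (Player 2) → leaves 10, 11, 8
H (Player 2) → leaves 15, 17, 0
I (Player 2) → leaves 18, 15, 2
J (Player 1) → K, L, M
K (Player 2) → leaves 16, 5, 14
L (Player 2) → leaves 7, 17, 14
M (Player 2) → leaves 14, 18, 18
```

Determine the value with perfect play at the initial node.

4

C (Player 2): min(0, 4, 13) = 0
D (Player 2): min(4, 5, 14) = 4
E (Player 2): min(18, 8, 4) = 4
B (Player 1): max(0, 4, 4) = 4
G (Player 2): min(10, 11, 8) = 8
H (Player 2): min(15, 17, 0) = 0
I (Player 2): min(18, 15, 2) = 2
F (Player 1): max(8, 0, 2) = 8
K (Player 2): min(16, 5, 14) = 5
L (Player 2): min(7, 17, 14) = 7
M (Player 2): min(14, 18, 18) = 14
J (Player 1): max(5, 7, 14) = 14
Root (Player 2): min(4, 8, 14) = 4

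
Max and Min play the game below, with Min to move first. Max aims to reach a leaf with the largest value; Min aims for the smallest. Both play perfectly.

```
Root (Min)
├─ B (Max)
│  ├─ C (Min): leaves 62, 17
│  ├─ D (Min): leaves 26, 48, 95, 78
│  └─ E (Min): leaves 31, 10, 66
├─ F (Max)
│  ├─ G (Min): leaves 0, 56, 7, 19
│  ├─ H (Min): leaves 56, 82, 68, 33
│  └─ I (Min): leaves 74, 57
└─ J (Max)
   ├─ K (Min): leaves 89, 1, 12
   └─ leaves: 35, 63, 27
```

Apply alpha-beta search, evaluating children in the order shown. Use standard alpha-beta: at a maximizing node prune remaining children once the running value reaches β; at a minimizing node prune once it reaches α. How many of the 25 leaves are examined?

20

C [α=-∞,β=+∞]: v=17
D [α=17,β=+∞]: v=26
E [α=26,β=+∞]: v=10 after child 2 ≤ α → α-cutoff, skip 1
B [α=-∞,β=+∞]: v=26
G [α=-∞,β=26]: v=0
H [α=0,β=26]: v=33
F [α=-∞,β=26]: v=33 after child 2 ≥ β → β-cutoff, skip 1
K [α=-∞,β=26]: v=1
J [α=-∞,β=26]: v=35 after child 2 ≥ β → β-cutoff, skip 2
Root [α=-∞,β=+∞]: v=26
Leaves evaluated: 20 of 25.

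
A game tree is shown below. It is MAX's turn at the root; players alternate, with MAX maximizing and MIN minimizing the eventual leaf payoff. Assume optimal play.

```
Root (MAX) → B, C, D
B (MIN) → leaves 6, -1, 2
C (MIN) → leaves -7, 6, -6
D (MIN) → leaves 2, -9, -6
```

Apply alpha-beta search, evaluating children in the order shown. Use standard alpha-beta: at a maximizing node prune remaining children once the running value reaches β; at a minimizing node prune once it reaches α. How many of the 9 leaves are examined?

6

B [α=-∞,β=+∞]: v=-1
C [α=-1,β=+∞]: v=-7 after child 1 ≤ α → α-cutoff, skip 2
D [α=-1,β=+∞]: v=-9 after child 2 ≤ α → α-cutoff, skip 1
Root [α=-∞,β=+∞]: v=-1
Leaves evaluated: 6 of 9.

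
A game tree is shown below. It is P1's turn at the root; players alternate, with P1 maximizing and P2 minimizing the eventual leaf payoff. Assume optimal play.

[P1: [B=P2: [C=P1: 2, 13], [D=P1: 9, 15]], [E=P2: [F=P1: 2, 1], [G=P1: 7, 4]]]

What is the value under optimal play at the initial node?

13

C (P1): max(2, 13) = 13
D (P1): max(9, 15) = 15
B (P2): min(13, 15) = 13
F (P1): max(2, 1) = 2
G (P1): max(7, 4) = 7
E (P2): min(2, 7) = 2
Root (P1): max(13, 2) = 13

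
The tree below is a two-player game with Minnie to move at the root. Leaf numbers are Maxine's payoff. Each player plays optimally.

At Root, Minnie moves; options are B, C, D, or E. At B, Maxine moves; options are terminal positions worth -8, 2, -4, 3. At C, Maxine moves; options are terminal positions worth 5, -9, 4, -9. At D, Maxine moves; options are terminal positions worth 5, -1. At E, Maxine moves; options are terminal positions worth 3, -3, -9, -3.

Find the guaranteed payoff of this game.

B (Maxine): max(-8, 2, -4, 3) = 3
C (Maxine): max(5, -9, 4, -9) = 5
D (Maxine): max(5, -1) = 5
E (Maxine): max(3, -3, -9, -3) = 3
Root (Minnie): min(3, 5, 5, 3) = 3

3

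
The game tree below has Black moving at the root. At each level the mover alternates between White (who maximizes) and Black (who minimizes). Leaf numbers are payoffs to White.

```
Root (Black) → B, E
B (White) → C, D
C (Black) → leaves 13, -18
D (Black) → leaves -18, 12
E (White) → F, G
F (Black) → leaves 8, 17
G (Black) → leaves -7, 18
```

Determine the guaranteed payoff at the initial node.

-18

C (Black): min(13, -18) = -18
D (Black): min(-18, 12) = -18
B (White): max(-18, -18) = -18
F (Black): min(8, 17) = 8
G (Black): min(-7, 18) = -7
E (White): max(8, -7) = 8
Root (Black): min(-18, 8) = -18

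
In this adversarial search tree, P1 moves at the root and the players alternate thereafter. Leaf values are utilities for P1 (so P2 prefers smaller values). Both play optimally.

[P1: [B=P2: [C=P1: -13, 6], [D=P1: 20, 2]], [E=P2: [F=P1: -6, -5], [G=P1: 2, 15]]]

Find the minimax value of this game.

6

C (P1): max(-13, 6) = 6
D (P1): max(20, 2) = 20
B (P2): min(6, 20) = 6
F (P1): max(-6, -5) = -5
G (P1): max(2, 15) = 15
E (P2): min(-5, 15) = -5
Root (P1): max(6, -5) = 6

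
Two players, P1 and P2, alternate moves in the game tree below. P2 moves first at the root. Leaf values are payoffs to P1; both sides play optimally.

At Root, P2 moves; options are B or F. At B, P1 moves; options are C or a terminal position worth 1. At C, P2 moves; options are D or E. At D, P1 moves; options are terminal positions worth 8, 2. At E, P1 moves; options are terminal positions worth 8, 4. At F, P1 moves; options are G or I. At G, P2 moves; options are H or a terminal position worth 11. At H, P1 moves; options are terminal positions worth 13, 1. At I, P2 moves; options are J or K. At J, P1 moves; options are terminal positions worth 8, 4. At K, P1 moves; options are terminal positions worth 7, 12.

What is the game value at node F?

11

H: max(13, 1) = 13
G: min(13, 11) = 11
J: max(8, 4) = 8
K: max(7, 12) = 12
I: min(8, 12) = 8
F: max(11, 8) = 11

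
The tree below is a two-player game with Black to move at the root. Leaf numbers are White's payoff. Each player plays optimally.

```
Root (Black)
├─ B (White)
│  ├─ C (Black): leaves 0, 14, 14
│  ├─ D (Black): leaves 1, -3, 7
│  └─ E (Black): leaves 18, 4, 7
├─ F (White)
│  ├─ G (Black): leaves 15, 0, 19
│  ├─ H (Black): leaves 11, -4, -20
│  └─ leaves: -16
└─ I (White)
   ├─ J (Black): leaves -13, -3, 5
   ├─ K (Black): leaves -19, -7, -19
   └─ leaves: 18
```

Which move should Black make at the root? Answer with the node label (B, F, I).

C (Black): min(0, 14, 14) = 0
D (Black): min(1, -3, 7) = -3
E (Black): min(18, 4, 7) = 4
B (White): max(0, -3, 4) = 4
G (Black): min(15, 0, 19) = 0
H (Black): min(11, -4, -20) = -20
F (White): max(0, -20, -16) = 0
J (Black): min(-13, -3, 5) = -13
K (Black): min(-19, -7, -19) = -19
I (White): max(-13, -19, 18) = 18
Root (Black): min(4, 0, 18) = 0
Black picks the child with the lowest value: F (value 0).

F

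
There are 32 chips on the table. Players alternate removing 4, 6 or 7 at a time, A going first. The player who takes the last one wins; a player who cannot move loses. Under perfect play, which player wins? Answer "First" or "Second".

Compute winning (W) and losing (L) positions by backward induction:
i:   0  1  2  3  4  5  6  7  8  9 10 11 12 13 14 15 16 17 18 19 20 21 22 23 24 25 26 27 28 29 30 31 32
     L  L  L  L  W  W  W  W  W  W  W  L  L  L  L  W  W  W  W  W  W  W  L  L  L  L  W  W  W  W  W  W  W
Position 32 is W, so the first player wins.

First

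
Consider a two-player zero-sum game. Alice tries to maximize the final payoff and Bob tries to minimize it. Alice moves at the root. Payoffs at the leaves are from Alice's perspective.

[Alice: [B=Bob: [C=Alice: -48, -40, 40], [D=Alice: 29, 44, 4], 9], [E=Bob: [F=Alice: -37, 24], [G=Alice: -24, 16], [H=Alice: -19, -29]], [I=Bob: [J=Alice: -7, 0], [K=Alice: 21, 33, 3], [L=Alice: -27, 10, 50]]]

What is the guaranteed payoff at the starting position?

9

C (Alice): max(-48, -40, 40) = 40
D (Alice): max(29, 44, 4) = 44
B (Bob): min(40, 44, 9) = 9
F (Alice): max(-37, 24) = 24
G (Alice): max(-24, 16) = 16
H (Alice): max(-19, -29) = -19
E (Bob): min(24, 16, -19) = -19
J (Alice): max(-7, 0) = 0
K (Alice): max(21, 33, 3) = 33
L (Alice): max(-27, 10, 50) = 50
I (Bob): min(0, 33, 50) = 0
Root (Alice): max(9, -19, 0) = 9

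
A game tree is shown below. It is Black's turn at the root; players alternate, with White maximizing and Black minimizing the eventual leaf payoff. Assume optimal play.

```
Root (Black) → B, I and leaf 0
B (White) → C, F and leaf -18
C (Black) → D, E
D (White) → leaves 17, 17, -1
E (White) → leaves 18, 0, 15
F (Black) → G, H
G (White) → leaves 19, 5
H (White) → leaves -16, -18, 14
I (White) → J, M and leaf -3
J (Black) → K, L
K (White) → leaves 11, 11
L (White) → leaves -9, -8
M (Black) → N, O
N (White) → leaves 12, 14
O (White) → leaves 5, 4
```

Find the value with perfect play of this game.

D (White): max(17, 17, -1) = 17
E (White): max(18, 0, 15) = 18
C (Black): min(17, 18) = 17
G (White): max(19, 5) = 19
H (White): max(-16, -18, 14) = 14
F (Black): min(19, 14) = 14
B (White): max(17, 14, -18) = 17
K (White): max(11, 11) = 11
L (White): max(-9, -8) = -8
J (Black): min(11, -8) = -8
N (White): max(12, 14) = 14
O (White): max(5, 4) = 5
M (Black): min(14, 5) = 5
I (White): max(-8, 5, -3) = 5
Root (Black): min(17, 5, 0) = 0

0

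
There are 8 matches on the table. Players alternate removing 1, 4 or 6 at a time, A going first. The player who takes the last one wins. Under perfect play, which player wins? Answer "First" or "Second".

Mark each pile size as W (mover wins) or L (mover loses):
i:   0  1  2  3  4  5  6  7  8
     L  W  L  W  W  L  W  L  W
Position 8 is W, so the first player wins.

First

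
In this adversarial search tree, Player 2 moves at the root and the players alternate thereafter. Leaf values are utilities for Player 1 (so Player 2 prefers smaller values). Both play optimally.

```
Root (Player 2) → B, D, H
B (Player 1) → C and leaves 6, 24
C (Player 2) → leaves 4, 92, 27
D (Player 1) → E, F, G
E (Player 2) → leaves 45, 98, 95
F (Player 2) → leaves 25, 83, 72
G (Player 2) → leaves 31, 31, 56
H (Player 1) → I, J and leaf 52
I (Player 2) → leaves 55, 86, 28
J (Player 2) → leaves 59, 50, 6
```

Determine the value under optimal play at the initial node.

C (Player 2): min(4, 92, 27) = 4
B (Player 1): max(4, 6, 24) = 24
E (Player 2): min(45, 98, 95) = 45
F (Player 2): min(25, 83, 72) = 25
G (Player 2): min(31, 31, 56) = 31
D (Player 1): max(45, 25, 31) = 45
I (Player 2): min(55, 86, 28) = 28
J (Player 2): min(59, 50, 6) = 6
H (Player 1): max(28, 6, 52) = 52
Root (Player 2): min(24, 45, 52) = 24

24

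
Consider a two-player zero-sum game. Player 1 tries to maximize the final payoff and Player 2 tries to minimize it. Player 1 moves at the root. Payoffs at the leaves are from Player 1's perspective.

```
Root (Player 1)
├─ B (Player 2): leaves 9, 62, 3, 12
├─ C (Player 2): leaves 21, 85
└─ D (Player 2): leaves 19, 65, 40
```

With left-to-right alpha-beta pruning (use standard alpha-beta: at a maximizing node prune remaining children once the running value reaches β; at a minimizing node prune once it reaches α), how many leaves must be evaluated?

7

B [α=-∞,β=+∞]: v=3
C [α=3,β=+∞]: v=21
D [α=21,β=+∞]: v=19 after child 1 ≤ α → α-cutoff, skip 2
Root [α=-∞,β=+∞]: v=21
Leaves evaluated: 7 of 9.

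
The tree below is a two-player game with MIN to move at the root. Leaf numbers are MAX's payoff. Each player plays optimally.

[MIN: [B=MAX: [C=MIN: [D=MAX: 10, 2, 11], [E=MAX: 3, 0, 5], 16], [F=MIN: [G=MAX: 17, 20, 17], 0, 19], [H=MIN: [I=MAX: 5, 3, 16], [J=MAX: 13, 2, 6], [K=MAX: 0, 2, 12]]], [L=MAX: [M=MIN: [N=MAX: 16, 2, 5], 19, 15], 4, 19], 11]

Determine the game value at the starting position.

D (MAX): max(10, 2, 11) = 11
E (MAX): max(3, 0, 5) = 5
C (MIN): min(11, 5, 16) = 5
G (MAX): max(17, 20, 17) = 20
F (MIN): min(20, 0, 19) = 0
I (MAX): max(5, 3, 16) = 16
J (MAX): max(13, 2, 6) = 13
K (MAX): max(0, 2, 12) = 12
H (MIN): min(16, 13, 12) = 12
B (MAX): max(5, 0, 12) = 12
N (MAX): max(16, 2, 5) = 16
M (MIN): min(16, 19, 15) = 15
L (MAX): max(15, 4, 19) = 19
Root (MIN): min(12, 19, 11) = 11

11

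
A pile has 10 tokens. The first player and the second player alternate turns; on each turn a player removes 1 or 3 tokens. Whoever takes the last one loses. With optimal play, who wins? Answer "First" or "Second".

First

W/L table (W = player to move can force a win):
i:   0  1  2  3  4  5  6  7  8  9 10
     W  L  W  L  W  L  W  L  W  L  W
Position 10 is W, so the first player wins.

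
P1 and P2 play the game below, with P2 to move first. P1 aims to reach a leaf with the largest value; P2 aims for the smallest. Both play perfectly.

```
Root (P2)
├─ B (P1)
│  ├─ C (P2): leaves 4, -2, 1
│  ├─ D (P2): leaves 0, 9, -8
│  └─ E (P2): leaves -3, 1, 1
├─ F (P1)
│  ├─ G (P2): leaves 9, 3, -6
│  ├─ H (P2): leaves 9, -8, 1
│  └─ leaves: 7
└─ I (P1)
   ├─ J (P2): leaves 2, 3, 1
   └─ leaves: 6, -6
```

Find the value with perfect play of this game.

C (P2): min(4, -2, 1) = -2
D (P2): min(0, 9, -8) = -8
E (P2): min(-3, 1, 1) = -3
B (P1): max(-2, -8, -3) = -2
G (P2): min(9, 3, -6) = -6
H (P2): min(9, -8, 1) = -8
F (P1): max(-6, -8, 7) = 7
J (P2): min(2, 3, 1) = 1
I (P1): max(1, 6, -6) = 6
Root (P2): min(-2, 7, 6) = -2

-2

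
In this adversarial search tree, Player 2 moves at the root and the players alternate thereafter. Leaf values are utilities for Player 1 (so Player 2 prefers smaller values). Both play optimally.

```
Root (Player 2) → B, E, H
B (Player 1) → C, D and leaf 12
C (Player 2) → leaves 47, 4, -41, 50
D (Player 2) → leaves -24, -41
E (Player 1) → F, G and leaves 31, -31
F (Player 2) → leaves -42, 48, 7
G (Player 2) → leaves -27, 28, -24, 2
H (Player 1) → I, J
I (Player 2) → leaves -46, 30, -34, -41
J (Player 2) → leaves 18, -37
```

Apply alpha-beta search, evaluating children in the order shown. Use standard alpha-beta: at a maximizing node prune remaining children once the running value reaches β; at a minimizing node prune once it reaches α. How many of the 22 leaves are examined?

C [α=-∞,β=+∞]: v=-41
D [α=-41,β=+∞]: v=-41
B [α=-∞,β=+∞]: v=12
F [α=-∞,β=12]: v=-42
G [α=-42,β=12]: v=-27
E [α=-∞,β=12]: v=31 after child 3 ≥ β → β-cutoff, skip 1
I [α=-∞,β=12]: v=-46
J [α=-46,β=12]: v=-37
H [α=-∞,β=12]: v=-37
Root [α=-∞,β=+∞]: v=-37
Leaves evaluated: 21 of 22.

21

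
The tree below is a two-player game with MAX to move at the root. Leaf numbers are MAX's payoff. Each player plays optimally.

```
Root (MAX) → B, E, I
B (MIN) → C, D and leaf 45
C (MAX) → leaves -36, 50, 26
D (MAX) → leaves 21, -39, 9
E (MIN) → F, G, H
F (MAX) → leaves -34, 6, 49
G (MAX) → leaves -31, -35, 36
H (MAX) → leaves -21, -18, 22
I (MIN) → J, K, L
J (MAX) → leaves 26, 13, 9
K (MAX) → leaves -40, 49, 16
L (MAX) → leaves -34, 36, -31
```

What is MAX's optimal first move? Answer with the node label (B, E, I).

I

C (MAX): max(-36, 50, 26) = 50
D (MAX): max(21, -39, 9) = 21
B (MIN): min(50, 21, 45) = 21
F (MAX): max(-34, 6, 49) = 49
G (MAX): max(-31, -35, 36) = 36
H (MAX): max(-21, -18, 22) = 22
E (MIN): min(49, 36, 22) = 22
J (MAX): max(26, 13, 9) = 26
K (MAX): max(-40, 49, 16) = 49
L (MAX): max(-34, 36, -31) = 36
I (MIN): min(26, 49, 36) = 26
Root (MAX): max(21, 22, 26) = 26
MAX picks the child with the highest value: I (value 26).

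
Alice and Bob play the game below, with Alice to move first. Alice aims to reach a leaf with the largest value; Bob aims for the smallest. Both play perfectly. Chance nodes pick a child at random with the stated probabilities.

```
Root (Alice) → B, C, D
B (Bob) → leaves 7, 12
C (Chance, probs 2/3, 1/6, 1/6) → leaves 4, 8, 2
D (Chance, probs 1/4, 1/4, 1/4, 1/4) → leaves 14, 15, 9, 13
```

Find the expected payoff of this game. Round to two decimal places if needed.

12.75

B (Bob): min(7, 12) = 7
C (Chance): 2/3·4 + 1/6·8 + 1/6·2 = 4.33
D (Chance): 1/4·14 + 1/4·15 + 1/4·9 + 1/4·13 = 12.75
Root (Alice): max(7, 4.33, 12.75) = 12.75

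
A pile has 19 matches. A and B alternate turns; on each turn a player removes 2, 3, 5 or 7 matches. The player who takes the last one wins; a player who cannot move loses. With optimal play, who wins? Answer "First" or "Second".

Second

i:   0  1  2  3  4  5  6  7  8  9 10 11 12 13 14 15 16 17 18 19
     L  L  W  W  W  W  W  W  W  L  L  W  W  W  W  W  W  W  L  L
Position 19 is L, so the second player wins.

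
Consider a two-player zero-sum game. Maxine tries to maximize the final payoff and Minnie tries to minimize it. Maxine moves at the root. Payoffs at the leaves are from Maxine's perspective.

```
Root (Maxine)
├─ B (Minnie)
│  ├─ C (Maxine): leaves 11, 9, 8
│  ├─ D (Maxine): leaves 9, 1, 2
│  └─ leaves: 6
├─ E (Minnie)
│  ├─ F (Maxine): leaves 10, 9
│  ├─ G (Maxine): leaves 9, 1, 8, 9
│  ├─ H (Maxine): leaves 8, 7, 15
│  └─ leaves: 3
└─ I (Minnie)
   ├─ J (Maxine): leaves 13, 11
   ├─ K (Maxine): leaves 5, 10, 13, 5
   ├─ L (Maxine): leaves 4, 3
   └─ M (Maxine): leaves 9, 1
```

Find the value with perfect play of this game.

6

C (Maxine): max(11, 9, 8) = 11
D (Maxine): max(9, 1, 2) = 9
B (Minnie): min(11, 9, 6) = 6
F (Maxine): max(10, 9) = 10
G (Maxine): max(9, 1, 8, 9) = 9
H (Maxine): max(8, 7, 15) = 15
E (Minnie): min(10, 9, 15, 3) = 3
J (Maxine): max(13, 11) = 13
K (Maxine): max(5, 10, 13, 5) = 13
L (Maxine): max(4, 3) = 4
M (Maxine): max(9, 1) = 9
I (Minnie): min(13, 13, 4, 9) = 4
Root (Maxine): max(6, 3, 4) = 6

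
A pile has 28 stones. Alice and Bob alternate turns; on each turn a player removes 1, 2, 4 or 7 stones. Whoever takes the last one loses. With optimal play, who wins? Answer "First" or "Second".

Compute winning (W) and losing (L) positions by backward induction:
i:   0  1  2  3  4  5  6  7  8  9 10 11 12 13 14 15 16 17 18 19 20 21 22 23 24 25 26 27 28
     W  L  W  W  L  W  W  L  W  W  L  W  W  L  W  W  L  W  W  L  W  W  L  W  W  L  W  W  L
Position 28 is L, so the second player wins.

Second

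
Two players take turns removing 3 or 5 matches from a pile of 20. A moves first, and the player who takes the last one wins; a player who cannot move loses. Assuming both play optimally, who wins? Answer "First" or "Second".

Compute winning (W) and losing (L) positions by backward induction:
i:   0  1  2  3  4  5  6  7  8  9 10 11 12 13 14 15 16 17 18 19 20
     L  L  L  W  W  W  W  W  L  L  L  W  W  W  W  W  L  L  L  W  W
Position 20 is W, so the first player wins.

First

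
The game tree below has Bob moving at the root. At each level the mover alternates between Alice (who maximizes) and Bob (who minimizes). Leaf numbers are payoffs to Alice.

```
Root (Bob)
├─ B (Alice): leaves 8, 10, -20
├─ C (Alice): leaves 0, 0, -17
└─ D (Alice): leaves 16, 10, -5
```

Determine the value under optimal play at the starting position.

B (Alice): max(8, 10, -20) = 10
C (Alice): max(0, 0, -17) = 0
D (Alice): max(16, 10, -5) = 16
Root (Bob): min(10, 0, 16) = 0

0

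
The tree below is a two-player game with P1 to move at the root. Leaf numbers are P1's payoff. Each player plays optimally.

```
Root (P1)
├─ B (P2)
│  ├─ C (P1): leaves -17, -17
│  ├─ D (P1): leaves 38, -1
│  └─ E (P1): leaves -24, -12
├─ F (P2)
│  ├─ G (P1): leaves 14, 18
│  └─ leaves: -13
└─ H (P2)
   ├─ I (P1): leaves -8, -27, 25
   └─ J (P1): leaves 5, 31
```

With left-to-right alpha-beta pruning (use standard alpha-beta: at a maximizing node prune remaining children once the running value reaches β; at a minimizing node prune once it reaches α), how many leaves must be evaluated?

C [α=-∞,β=+∞]: v=-17
D [α=-∞,β=-17]: v=38 after child 1 ≥ β → β-cutoff, skip 1
E [α=-∞,β=-17]: v=-12
B [α=-∞,β=+∞]: v=-17
G [α=-17,β=+∞]: v=18
F [α=-17,β=+∞]: v=-13
I [α=-13,β=+∞]: v=25
J [α=-13,β=25]: v=31
H [α=-13,β=+∞]: v=25
Root [α=-∞,β=+∞]: v=25
Leaves evaluated: 13 of 14.

13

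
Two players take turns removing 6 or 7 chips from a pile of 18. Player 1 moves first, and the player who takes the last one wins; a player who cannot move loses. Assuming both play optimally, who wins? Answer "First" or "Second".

Compute winning (W) and losing (L) positions by backward induction:
i:   0  1  2  3  4  5  6  7  8  9 10 11 12 13 14 15 16 17 18
     L  L  L  L  L  L  W  W  W  W  W  W  W  L  L  L  L  L  L
Position 18 is L, so the second player wins.

Second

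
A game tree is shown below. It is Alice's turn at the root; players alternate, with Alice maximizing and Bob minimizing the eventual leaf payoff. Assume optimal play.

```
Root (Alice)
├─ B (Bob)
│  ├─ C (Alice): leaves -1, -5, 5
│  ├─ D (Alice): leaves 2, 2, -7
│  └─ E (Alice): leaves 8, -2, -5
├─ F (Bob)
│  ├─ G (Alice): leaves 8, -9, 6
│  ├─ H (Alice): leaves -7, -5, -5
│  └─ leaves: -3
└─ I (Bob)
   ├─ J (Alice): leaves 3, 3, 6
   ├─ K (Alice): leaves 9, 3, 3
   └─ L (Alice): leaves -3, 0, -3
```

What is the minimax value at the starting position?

2

C (Alice): max(-1, -5, 5) = 5
D (Alice): max(2, 2, -7) = 2
E (Alice): max(8, -2, -5) = 8
B (Bob): min(5, 2, 8) = 2
G (Alice): max(8, -9, 6) = 8
H (Alice): max(-7, -5, -5) = -5
F (Bob): min(8, -5, -3) = -5
J (Alice): max(3, 3, 6) = 6
K (Alice): max(9, 3, 3) = 9
L (Alice): max(-3, 0, -3) = 0
I (Bob): min(6, 9, 0) = 0
Root (Alice): max(2, -5, 0) = 2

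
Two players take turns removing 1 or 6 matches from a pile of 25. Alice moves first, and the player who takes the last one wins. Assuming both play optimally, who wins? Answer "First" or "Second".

Second

Mark each pile size as W (mover wins) or L (mover loses):
i:   0  1  2  3  4  5  6  7  8  9 10 11 12 13 14 15 16 17 18 19 20 21 22 23 24 25
     L  W  L  W  L  W  W  L  W  L  W  L  W  W  L  W  L  W  L  W  W  L  W  L  W  L
Position 25 is L, so the second player wins.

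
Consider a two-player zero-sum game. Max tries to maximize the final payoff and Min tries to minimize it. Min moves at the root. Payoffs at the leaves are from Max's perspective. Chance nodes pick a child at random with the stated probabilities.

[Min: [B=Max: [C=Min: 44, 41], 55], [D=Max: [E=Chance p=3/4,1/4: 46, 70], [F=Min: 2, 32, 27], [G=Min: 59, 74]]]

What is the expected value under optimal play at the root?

C (Min): min(44, 41) = 41
B (Max): max(41, 55) = 55
E (Chance): 3/4·46 + 1/4·70 = 52
F (Min): min(2, 32, 27) = 2
G (Min): min(59, 74) = 59
D (Max): max(52, 2, 59) = 59
Root (Min): min(55, 59) = 55

55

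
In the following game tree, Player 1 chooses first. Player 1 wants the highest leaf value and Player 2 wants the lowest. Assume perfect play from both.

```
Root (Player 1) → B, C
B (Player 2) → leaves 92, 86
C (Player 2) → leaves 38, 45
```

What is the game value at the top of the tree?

B (Player 2): min(92, 86) = 86
C (Player 2): min(38, 45) = 38
Root (Player 1): max(86, 38) = 86

86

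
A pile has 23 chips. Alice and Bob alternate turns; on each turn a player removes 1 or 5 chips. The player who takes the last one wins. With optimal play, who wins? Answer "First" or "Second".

First

W/L table (W = player to move can force a win):
i:   0  1  2  3  4  5  6  7  8  9 10 11 12 13 14 15 16 17 18 19 20 21 22 23
     L  W  L  W  L  W  L  W  L  W  L  W  L  W  L  W  L  W  L  W  L  W  L  W
Position 23 is W, so the first player wins.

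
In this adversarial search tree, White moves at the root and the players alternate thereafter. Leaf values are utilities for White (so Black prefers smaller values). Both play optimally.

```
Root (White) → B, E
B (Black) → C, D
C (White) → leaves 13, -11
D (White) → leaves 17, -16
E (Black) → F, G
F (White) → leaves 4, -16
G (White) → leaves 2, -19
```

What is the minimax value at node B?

C: max(13, -11) = 13
D: max(17, -16) = 17
B: min(13, 17) = 13

13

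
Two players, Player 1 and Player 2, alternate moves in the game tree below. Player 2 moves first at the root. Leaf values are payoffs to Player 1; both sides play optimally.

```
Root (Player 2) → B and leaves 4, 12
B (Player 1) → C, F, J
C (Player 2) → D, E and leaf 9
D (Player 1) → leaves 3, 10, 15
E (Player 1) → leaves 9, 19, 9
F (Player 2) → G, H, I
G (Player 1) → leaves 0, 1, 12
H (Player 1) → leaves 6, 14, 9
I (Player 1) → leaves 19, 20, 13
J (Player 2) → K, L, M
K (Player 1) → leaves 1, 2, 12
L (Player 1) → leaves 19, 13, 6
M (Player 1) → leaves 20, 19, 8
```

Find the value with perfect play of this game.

4

D (Player 1): max(3, 10, 15) = 15
E (Player 1): max(9, 19, 9) = 19
C (Player 2): min(15, 19, 9) = 9
G (Player 1): max(0, 1, 12) = 12
H (Player 1): max(6, 14, 9) = 14
I (Player 1): max(19, 20, 13) = 20
F (Player 2): min(12, 14, 20) = 12
K (Player 1): max(1, 2, 12) = 12
L (Player 1): max(19, 13, 6) = 19
M (Player 1): max(20, 19, 8) = 20
J (Player 2): min(12, 19, 20) = 12
B (Player 1): max(9, 12, 12) = 12
Root (Player 2): min(12, 4, 12) = 4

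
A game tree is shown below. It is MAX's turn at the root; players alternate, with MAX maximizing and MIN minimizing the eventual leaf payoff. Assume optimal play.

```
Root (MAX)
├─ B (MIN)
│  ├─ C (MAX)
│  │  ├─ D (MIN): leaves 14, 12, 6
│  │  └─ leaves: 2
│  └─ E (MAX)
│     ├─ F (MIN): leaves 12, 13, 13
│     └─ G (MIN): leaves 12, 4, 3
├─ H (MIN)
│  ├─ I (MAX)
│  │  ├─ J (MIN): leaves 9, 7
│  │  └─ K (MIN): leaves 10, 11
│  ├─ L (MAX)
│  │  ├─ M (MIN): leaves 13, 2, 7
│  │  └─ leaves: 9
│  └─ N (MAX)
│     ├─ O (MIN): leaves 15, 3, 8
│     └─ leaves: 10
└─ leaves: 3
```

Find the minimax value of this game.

D (MIN): min(14, 12, 6) = 6
C (MAX): max(6, 2) = 6
F (MIN): min(12, 13, 13) = 12
G (MIN): min(12, 4, 3) = 3
E (MAX): max(12, 3) = 12
B (MIN): min(6, 12) = 6
J (MIN): min(9, 7) = 7
K (MIN): min(10, 11) = 10
I (MAX): max(7, 10) = 10
M (MIN): min(13, 2, 7) = 2
L (MAX): max(2, 9) = 9
O (MIN): min(15, 3, 8) = 3
N (MAX): max(3, 10) = 10
H (MIN): min(10, 9, 10) = 9
Root (MAX): max(6, 9, 3) = 9

9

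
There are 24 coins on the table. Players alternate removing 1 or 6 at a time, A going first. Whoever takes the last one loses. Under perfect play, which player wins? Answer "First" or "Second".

Compute winning (W) and losing (L) positions by backward induction:
i:   0  1  2  3  4  5  6  7  8  9 10 11 12 13 14 15 16 17 18 19 20 21 22 23 24
     W  L  W  L  W  L  W  W  L  W  L  W  L  W  W  L  W  L  W  L  W  W  L  W  L
Position 24 is L, so the second player wins.

Second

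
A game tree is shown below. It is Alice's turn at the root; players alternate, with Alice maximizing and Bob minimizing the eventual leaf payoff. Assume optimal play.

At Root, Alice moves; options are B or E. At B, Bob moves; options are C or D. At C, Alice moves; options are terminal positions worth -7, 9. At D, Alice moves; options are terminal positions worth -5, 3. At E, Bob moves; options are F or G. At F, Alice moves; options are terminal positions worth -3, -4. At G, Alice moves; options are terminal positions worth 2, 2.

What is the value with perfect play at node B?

3

C: max(-7, 9) = 9
D: max(-5, 3) = 3
B: min(9, 3) = 3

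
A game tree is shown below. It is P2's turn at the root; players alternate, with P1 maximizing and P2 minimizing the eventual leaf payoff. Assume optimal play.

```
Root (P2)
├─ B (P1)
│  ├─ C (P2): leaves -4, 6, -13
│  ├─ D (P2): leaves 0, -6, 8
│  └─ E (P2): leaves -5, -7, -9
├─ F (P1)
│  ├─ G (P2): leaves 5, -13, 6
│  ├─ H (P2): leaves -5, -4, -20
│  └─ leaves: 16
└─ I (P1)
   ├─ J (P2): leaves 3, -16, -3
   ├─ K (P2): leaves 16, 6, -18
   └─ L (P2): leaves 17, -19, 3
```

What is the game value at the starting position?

-16

C (P2): min(-4, 6, -13) = -13
D (P2): min(0, -6, 8) = -6
E (P2): min(-5, -7, -9) = -9
B (P1): max(-13, -6, -9) = -6
G (P2): min(5, -13, 6) = -13
H (P2): min(-5, -4, -20) = -20
F (P1): max(-13, -20, 16) = 16
J (P2): min(3, -16, -3) = -16
K (P2): min(16, 6, -18) = -18
L (P2): min(17, -19, 3) = -19
I (P1): max(-16, -18, -19) = -16
Root (P2): min(-6, 16, -16) = -16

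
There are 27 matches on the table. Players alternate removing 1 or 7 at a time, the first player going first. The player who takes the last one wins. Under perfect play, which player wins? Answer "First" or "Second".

First

Positions where the player to move wins (W) vs loses (L):
i:   0  1  2  3  4  5  6  7  8  9 10 11 12 13 14 15 16 17 18 19 20 21 22 23 24 25 26 27
     L  W  L  W  L  W  L  W  L  W  L  W  L  W  L  W  L  W  L  W  L  W  L  W  L  W  L  W
Position 27 is W, so the first player wins.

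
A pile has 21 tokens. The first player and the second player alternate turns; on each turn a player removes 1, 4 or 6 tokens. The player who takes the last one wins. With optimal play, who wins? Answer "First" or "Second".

First

W/L table (W = player to move can force a win):
i:   0  1  2  3  4  5  6  7  8  9 10 11 12 13 14 15 16 17 18 19 20 21
     L  W  L  W  W  L  W  L  W  W  L  W  L  W  W  L  W  L  W  W  L  W
Position 21 is W, so the first player wins.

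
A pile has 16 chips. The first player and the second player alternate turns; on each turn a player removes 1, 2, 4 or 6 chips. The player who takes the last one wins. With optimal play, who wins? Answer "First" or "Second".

W/L table (W = player to move can force a win):
i:   0  1  2  3  4  5  6  7  8  9 10 11 12 13 14 15 16
     L  W  W  L  W  W  W  W  L  W  W  L  W  W  W  W  L
Position 16 is L, so the second player wins.

Second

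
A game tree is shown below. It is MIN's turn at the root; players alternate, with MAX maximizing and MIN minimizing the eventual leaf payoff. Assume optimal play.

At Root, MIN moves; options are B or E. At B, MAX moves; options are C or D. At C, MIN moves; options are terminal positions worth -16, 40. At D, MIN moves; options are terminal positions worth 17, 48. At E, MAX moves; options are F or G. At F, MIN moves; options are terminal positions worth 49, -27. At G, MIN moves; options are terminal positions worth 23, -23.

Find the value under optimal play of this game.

C (MIN): min(-16, 40) = -16
D (MIN): min(17, 48) = 17
B (MAX): max(-16, 17) = 17
F (MIN): min(49, -27) = -27
G (MIN): min(23, -23) = -23
E (MAX): max(-27, -23) = -23
Root (MIN): min(17, -23) = -23

-23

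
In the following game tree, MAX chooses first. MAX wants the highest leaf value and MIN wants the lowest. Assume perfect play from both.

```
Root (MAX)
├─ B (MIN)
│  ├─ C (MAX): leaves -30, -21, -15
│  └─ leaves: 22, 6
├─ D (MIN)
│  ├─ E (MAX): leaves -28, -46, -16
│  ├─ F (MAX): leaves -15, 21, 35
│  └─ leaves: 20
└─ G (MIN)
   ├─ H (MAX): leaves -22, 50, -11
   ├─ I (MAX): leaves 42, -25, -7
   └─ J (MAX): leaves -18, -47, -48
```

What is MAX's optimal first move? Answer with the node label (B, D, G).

B

C (MAX): max(-30, -21, -15) = -15
B (MIN): min(-15, 22, 6) = -15
E (MAX): max(-28, -46, -16) = -16
F (MAX): max(-15, 21, 35) = 35
D (MIN): min(-16, 35, 20) = -16
H (MAX): max(-22, 50, -11) = 50
I (MAX): max(42, -25, -7) = 42
J (MAX): max(-18, -47, -48) = -18
G (MIN): min(50, 42, -18) = -18
Root (MAX): max(-15, -16, -18) = -15
MAX picks the child with the highest value: B (value -15).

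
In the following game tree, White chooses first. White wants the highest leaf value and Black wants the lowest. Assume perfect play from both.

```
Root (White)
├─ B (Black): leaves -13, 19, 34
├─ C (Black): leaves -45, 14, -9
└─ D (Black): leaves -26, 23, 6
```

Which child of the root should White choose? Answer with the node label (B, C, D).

B (Black): min(-13, 19, 34) = -13
C (Black): min(-45, 14, -9) = -45
D (Black): min(-26, 23, 6) = -26
Root (White): max(-13, -45, -26) = -13
White picks the child with the highest value: B (value -13).

B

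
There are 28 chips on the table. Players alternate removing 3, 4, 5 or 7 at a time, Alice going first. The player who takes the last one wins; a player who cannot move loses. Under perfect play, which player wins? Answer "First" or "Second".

First

i:   0  1  2  3  4  5  6  7  8  9 10 11 12 13 14 15 16 17 18 19 20 21 22 23 24 25 26 27 28
     L  L  L  W  W  W  W  W  W  W  L  L  L  W  W  W  W  W  W  W  L  L  L  W  W  W  W  W  W
Position 28 is W, so the first player wins.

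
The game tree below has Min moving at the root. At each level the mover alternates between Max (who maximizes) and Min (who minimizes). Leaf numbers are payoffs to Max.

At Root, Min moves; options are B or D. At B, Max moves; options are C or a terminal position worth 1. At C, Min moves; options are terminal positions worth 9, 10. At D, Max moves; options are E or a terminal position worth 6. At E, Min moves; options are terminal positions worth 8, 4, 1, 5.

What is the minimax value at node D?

6

E: min(8, 4, 1, 5) = 1
D: max(1, 6) = 6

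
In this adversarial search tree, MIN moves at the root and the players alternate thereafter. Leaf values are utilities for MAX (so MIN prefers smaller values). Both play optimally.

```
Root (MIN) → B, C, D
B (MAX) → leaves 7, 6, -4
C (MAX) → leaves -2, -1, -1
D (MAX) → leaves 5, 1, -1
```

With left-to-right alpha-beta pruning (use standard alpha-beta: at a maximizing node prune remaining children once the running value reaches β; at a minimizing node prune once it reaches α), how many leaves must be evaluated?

B [α=-∞,β=+∞]: v=7
C [α=-∞,β=7]: v=-1
D [α=-∞,β=-1]: v=5 after child 1 ≥ β → β-cutoff, skip 2
Root [α=-∞,β=+∞]: v=-1
Leaves evaluated: 7 of 9.

7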